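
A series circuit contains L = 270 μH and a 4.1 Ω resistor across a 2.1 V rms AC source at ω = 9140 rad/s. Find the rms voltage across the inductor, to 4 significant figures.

1.083 V

X_L = ωL = 2.468 Ω
Z = 4.100 + j2.468 Ω
|Z| = √(4.100² + 2.468²) = 4.785 Ω
I = V/|Z| = 438.8 mA
V_L = I·|Z_L| = 0.4388 × 2.468 = 1.083 V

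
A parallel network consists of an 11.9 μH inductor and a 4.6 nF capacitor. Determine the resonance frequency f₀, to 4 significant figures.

680.2 kHz

ω₀ = 1/√(LC) = 1/√(1.19e-05 × 4.6e-09) = 4.274e+06 rad/s
f₀ = ω₀/(2π) = 680.2 kHz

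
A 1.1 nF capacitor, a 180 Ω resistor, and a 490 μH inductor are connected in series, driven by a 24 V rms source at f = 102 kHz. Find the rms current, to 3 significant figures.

ω = 2πf = 640900 rad/s
X_L = ωL = 314 Ω
X_C = 1/(ωC) = 1420 Ω
Net reactance X = X_L − X_C = -1100 Ω
Z = 180 − j1100 Ω
|Z| = √(180² + 1100²) = 1120 Ω
I = V/|Z| = 24/1120 = 21.4 mA

21.4 mA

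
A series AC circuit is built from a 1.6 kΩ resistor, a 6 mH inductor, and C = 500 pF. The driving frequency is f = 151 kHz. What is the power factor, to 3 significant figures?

0.408

ω = 2πf = 948800 rad/s
X_L = ωL = 5690 Ω
X_C = 1/(ωC) = 2110 Ω
Net reactance X = X_L − X_C = 3580 Ω
Z = 1600 + j3580 Ω
|Z| = √(1600² + 3580²) = 3930 Ω
∠Z = arctan(3580/1600) = 65.9°
cos φ = cos(65.9°) = 0.408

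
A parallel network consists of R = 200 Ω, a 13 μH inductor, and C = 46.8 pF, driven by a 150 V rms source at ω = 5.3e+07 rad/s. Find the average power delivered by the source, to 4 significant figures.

112.5 W

X_L = ωL = 689.0 Ω
X_C = 1/(ωC) = 403.2 Ω
Parallel: admittances add. Y = 1/R + 1/(jωL) + jωC
Y = (0.005000 + j0.001029) S
|Y| = 0.005105 S → |Z| = 1/|Y| = 195.9 Ω, ∠Z = −∠Y = -11.63°
I = V/|Z| = 765.7 mA
P = VI cos φ = 150 × 0.7657 × cos(-11.63°) = 112.5 W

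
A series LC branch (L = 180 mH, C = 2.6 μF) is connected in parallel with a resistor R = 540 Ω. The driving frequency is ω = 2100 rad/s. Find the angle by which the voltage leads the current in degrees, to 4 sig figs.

70.16°

X_L = ωL = 378.0 Ω
X_C = 1/(ωC) = 183.2 Ω
Branch 1: Z₁ = R = 540.0 Ω
Branch 2 (series LC): Z₂ = j(X_L − X_C) = j194.8 Ω
Parallel: Z = Z₁Z₂/(Z₁+Z₂), |Z| = 183.3 Ω, ∠Z = 70.16°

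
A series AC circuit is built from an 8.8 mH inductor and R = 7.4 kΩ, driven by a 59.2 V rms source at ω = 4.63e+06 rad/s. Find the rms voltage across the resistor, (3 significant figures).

10.6 V

X_L = ωL = 40700 Ω
Z = 7400 + j40700 Ω
|Z| = √(7400² + 40700²) = 41400 Ω
I = V/|Z| = 1.43 mA
V_R = I·|Z_R| = 0.00143 × 7400 = 10.6 V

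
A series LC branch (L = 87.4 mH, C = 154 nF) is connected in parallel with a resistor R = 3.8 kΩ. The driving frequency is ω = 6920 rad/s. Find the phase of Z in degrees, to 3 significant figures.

X_L = ωL = 605 Ω
X_C = 1/(ωC) = 938 Ω
Branch 1: Z₁ = R = 3800 Ω
Branch 2 (series LC): Z₂ = j(X_L − X_C) = −j334 Ω
Parallel: Z = Z₁Z₂/(Z₁+Z₂), |Z| = 332 Ω, ∠Z = -85.0°

-85.0°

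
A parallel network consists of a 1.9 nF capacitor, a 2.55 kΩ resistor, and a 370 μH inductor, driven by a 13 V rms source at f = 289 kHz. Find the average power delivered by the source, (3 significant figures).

66.3 mW

ω = 2πf = 1.816e+06 rad/s
X_L = ωL = 672 Ω
X_C = 1/(ωC) = 290 Ω
Parallel: admittances add. Y = 1/R + 1/(jωL) + jωC
Y = (0.000392 + j0.00196) S
|Y| = 0.00200 S → |Z| = 1/|Y| = 500 Ω, ∠Z = −∠Y = -78.7°
I = V/|Z| = 26.0 mA
P = VI cos φ = 13 × 0.0260 × cos(-78.7°) = 66.3 mW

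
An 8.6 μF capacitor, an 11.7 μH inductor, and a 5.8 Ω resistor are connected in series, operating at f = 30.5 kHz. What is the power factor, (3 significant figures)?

0.962

ω = 2πf = 191600 rad/s
X_L = ωL = 2.24 Ω
X_C = 1/(ωC) = 0.607 Ω
Net reactance X = X_L − X_C = 1.64 Ω
Z = 5.80 + j1.64 Ω
|Z| = √(5.80² + 1.64²) = 6.03 Ω
∠Z = arctan(1.64/5.80) = 15.7°
cos φ = cos(15.7°) = 0.962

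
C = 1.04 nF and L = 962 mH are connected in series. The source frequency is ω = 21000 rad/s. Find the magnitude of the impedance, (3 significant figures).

25600 Ω

X_L = ωL = 20200 Ω
X_C = 1/(ωC) = 45800 Ω
Net reactance X = X_L − X_C = -25600 Ω
Z = − j25600 Ω
|Z| = √(0² + 25600²) = 25600 Ω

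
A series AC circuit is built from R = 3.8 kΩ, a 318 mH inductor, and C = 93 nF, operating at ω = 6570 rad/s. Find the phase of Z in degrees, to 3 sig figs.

6.79°

X_L = ωL = 2090 Ω
X_C = 1/(ωC) = 1640 Ω
Net reactance X = X_L − X_C = 453 Ω
Z = 3800 + j453 Ω
|Z| = √(3800² + 453²) = 3830 Ω
∠Z = arctan(453/3800) = 6.79°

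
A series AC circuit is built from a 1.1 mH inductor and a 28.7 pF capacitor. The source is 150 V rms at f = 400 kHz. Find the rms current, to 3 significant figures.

ω = 2πf = 2.513e+06 rad/s
X_L = ωL = 2760 Ω
X_C = 1/(ωC) = 13900 Ω
Net reactance X = X_L − X_C = -11100 Ω
Z = − j11100 Ω
|Z| = √(0² + 11100²) = 11100 Ω
I = V/|Z| = 150/11100 = 13.5 mA

13.5 mA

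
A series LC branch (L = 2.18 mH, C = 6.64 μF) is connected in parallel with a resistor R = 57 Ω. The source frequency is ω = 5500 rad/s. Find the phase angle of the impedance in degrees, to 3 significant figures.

-74.9°

X_L = ωL = 12.0 Ω
X_C = 1/(ωC) = 27.4 Ω
Branch 1: Z₁ = R = 57.0 Ω
Branch 2 (series LC): Z₂ = j(X_L − X_C) = −j15.4 Ω
Parallel: Z = Z₁Z₂/(Z₁+Z₂), |Z| = 14.9 Ω, ∠Z = -74.9°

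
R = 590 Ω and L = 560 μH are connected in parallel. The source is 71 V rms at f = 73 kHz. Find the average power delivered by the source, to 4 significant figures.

ω = 2πf = 458700 rad/s
X_L = ωL = 256.9 Ω
Parallel: admittances add. Y = 1/R + 1/(jωL)
Y = (0.001695 − j0.003893) S
|Y| = 0.004246 S → |Z| = 1/|Y| = 235.5 Ω, ∠Z = −∠Y = 66.47°
I = V/|Z| = 301.5 mA
P = VI cos φ = 71 × 0.3015 × cos(66.47°) = 8.544 W

8.544 W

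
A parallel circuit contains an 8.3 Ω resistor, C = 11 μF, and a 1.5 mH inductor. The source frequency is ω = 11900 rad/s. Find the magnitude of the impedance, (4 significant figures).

X_L = ωL = 17.85 Ω
X_C = 1/(ωC) = 7.639 Ω
Parallel: admittances add. Y = 1/R + 1/(jωL) + jωC
Y = (0.1205 + j0.07488) S
|Y| = 0.1419 S → |Z| = 1/|Y| = 7.050 Ω, ∠Z = −∠Y = -31.86°

7.050 Ω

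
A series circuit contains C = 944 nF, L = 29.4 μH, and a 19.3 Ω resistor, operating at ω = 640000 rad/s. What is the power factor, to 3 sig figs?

X_L = ωL = 18.8 Ω
X_C = 1/(ωC) = 1.66 Ω
Net reactance X = X_L − X_C = 17.2 Ω
Z = 19.3 + j17.2 Ω
|Z| = √(19.3² + 17.2²) = 25.8 Ω
∠Z = arctan(17.2/19.3) = 41.6°
cos φ = cos(41.6°) = 0.747

0.747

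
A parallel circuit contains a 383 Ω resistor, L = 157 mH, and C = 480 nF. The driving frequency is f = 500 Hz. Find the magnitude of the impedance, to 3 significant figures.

ω = 2πf = 3142 rad/s
X_L = ωL = 493 Ω
X_C = 1/(ωC) = 663 Ω
Parallel: admittances add. Y = 1/R + 1/(jωL) + jωC
Y = (0.00261 − j0.000519) S
|Y| = 0.00266 S → |Z| = 1/|Y| = 376 Ω, ∠Z = −∠Y = 11.3°

376 Ω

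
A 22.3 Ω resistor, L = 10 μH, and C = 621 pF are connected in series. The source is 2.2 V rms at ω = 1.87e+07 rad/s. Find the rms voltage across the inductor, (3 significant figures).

X_L = ωL = 187 Ω
X_C = 1/(ωC) = 86.1 Ω
Net reactance X = X_L − X_C = 101 Ω
Z = 22.3 + j101 Ω
|Z| = √(22.3² + 101²) = 103 Ω
I = V/|Z| = 21.3 mA
V_L = I·|Z_L| = 0.0213 × 187 = 3.98 V

3.98 V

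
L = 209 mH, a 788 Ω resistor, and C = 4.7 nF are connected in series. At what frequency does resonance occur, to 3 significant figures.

ω₀ = 1/√(LC) = 1/√(0.209 × 4.7e-09) = 31910 rad/s
f₀ = ω₀/(2π) = 5.08 kHz

5.08 kHz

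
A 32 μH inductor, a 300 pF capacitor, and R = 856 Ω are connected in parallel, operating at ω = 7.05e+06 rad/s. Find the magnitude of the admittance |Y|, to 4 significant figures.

2.595 mS

X_L = ωL = 225.6 Ω
X_C = 1/(ωC) = 472.8 Ω
Parallel: admittances add. Y = 1/R + 1/(jωL) + jωC
Y = (0.001168 − j0.002318) S
|Y| = 0.002595 S → |Z| = 1/|Y| = 385.3 Ω, ∠Z = −∠Y = 63.25°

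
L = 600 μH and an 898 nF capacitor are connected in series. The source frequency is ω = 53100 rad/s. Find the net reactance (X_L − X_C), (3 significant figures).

X_L = ωL = 31.9 Ω
X_C = 1/(ωC) = 21.0 Ω
X = 31.9 − 21.0 = 10.9 Ω

10.9 Ω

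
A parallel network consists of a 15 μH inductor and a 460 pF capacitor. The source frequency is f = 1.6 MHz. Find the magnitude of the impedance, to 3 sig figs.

498 Ω

ω = 2πf = 1.005e+07 rad/s
X_L = ωL = 151 Ω
X_C = 1/(ωC) = 216 Ω
Parallel: admittances add. Y = 1/(jωL) + jωC
Y = (0 − j0.00201) S
|Y| = 0.00201 S → |Z| = 1/|Y| = 498 Ω, ∠Z = −∠Y = 90.0°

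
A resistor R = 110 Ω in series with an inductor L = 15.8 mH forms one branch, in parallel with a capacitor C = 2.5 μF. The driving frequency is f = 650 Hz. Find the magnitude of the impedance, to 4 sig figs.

108.6 Ω

ω = 2πf = 4084 rad/s
X_L = ωL = 64.53 Ω
X_C = 1/(ωC) = 97.94 Ω
Branch 1 (R+jX_L): Z₁ = 110.0 + j64.53 Ω, |Z₁| = 127.5 Ω
Branch 2 (−jX_C): Z₂ = −j97.94 Ω
Parallel: Z = Z₁Z₂/(Z₁+Z₂), |Z| = 108.6 Ω, ∠Z = -42.71°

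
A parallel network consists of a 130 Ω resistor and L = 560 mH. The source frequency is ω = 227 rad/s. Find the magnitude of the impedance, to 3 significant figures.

90.9 Ω

X_L = ωL = 127 Ω
Parallel: admittances add. Y = 1/R + 1/(jωL)
Y = (0.00769 − j0.00787) S
|Y| = 0.0110 S → |Z| = 1/|Y| = 90.9 Ω, ∠Z = −∠Y = 45.6°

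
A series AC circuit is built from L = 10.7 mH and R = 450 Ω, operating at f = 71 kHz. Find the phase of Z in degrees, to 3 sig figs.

ω = 2πf = 446100 rad/s
X_L = ωL = 4770 Ω
Z = 450 + j4770 Ω
|Z| = √(450² + 4770²) = 4790 Ω
∠Z = arctan(4770/450) = 84.6°

84.6°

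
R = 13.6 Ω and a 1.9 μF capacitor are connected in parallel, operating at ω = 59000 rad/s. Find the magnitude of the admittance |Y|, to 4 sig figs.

X_C = 1/(ωC) = 8.921 Ω
Parallel: admittances add. Y = 1/R + jωC
Y = (0.07353 + j0.1121) S
|Y| = 0.1341 S → |Z| = 1/|Y| = 7.459 Ω, ∠Z = −∠Y = -56.74°

134.1 mS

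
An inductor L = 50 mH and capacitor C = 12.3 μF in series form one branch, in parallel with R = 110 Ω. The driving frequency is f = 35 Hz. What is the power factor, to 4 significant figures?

ω = 2πf = 219.9 rad/s
X_L = ωL = 11.00 Ω
X_C = 1/(ωC) = 369.7 Ω
Branch 1: Z₁ = R = 110.0 Ω
Branch 2 (series LC): Z₂ = j(X_L − X_C) = −j358.7 Ω
Parallel: Z = Z₁Z₂/(Z₁+Z₂), |Z| = 105.2 Ω, ∠Z = -17.05°
cos φ = cos(-17.05°) = 0.9561

0.9561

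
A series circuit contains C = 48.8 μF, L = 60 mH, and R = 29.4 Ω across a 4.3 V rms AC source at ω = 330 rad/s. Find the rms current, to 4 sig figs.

X_L = ωL = 19.80 Ω
X_C = 1/(ωC) = 62.10 Ω
Net reactance X = X_L − X_C = -42.30 Ω
Z = 29.40 − j42.30 Ω
|Z| = √(29.40² + 42.30²) = 51.51 Ω
I = V/|Z| = 4.3/51.51 = 83.48 mA

83.48 mA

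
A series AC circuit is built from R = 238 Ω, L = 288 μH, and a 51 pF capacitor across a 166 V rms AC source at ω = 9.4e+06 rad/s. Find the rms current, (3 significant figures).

X_L = ωL = 2710 Ω
X_C = 1/(ωC) = 2090 Ω
Net reactance X = X_L − X_C = 621 Ω
Z = 238 + j621 Ω
|Z| = √(238² + 621²) = 665 Ω
I = V/|Z| = 166/665 = 250 mA

250 mA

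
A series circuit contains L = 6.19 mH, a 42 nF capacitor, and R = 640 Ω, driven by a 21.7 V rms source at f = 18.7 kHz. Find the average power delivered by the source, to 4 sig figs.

440.0 mW

ω = 2πf = 117500 rad/s
X_L = ωL = 727.3 Ω
X_C = 1/(ωC) = 202.6 Ω
Net reactance X = X_L − X_C = 524.7 Ω
Z = 640.0 + j524.7 Ω
|Z| = √(640.0² + 524.7²) = 827.6 Ω
∠Z = arctan(524.7/640.0) = 39.34°
I = V/|Z| = 26.22 mA
P = VI cos φ = 21.7 × 0.02622 × cos(39.34°) = 440.0 mW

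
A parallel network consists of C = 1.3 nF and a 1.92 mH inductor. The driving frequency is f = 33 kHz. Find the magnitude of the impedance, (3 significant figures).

ω = 2πf = 207300 rad/s
X_L = ωL = 398 Ω
X_C = 1/(ωC) = 3710 Ω
Parallel: admittances add. Y = 1/(jωL) + jωC
Y = (0 − j0.00224) S
|Y| = 0.00224 S → |Z| = 1/|Y| = 446 Ω, ∠Z = −∠Y = 90.0°

446 Ω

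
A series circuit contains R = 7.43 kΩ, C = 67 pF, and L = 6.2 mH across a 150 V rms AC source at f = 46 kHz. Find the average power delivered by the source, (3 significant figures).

ω = 2πf = 289000 rad/s
X_L = ωL = 1790 Ω
X_C = 1/(ωC) = 51600 Ω
Net reactance X = X_L − X_C = -49800 Ω
Z = 7430 − j49800 Ω
|Z| = √(7430² + 49800²) = 50400 Ω
∠Z = arctan(-49800/7430) = -81.5°
I = V/|Z| = 2.98 mA
P = VI cos φ = 150 × 0.00298 × cos(-81.5°) = 65.8 mW

65.8 mW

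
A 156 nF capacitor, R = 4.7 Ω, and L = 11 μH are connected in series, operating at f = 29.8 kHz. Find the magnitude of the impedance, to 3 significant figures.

ω = 2πf = 187200 rad/s
X_L = ωL = 2.06 Ω
X_C = 1/(ωC) = 34.2 Ω
Net reactance X = X_L − X_C = -32.2 Ω
Z = 4.70 − j32.2 Ω
|Z| = √(4.70² + 32.2²) = 32.5 Ω

32.5 Ω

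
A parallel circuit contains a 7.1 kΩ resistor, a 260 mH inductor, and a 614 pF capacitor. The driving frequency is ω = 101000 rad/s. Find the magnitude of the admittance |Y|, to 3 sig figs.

143 μS

X_L = ωL = 26300 Ω
X_C = 1/(ωC) = 16100 Ω
Parallel: admittances add. Y = 1/R + 1/(jωL) + jωC
Y = (0.000141 + j2.39e-05) S
|Y| = 0.000143 S → |Z| = 1/|Y| = 7000 Ω, ∠Z = −∠Y = -9.64°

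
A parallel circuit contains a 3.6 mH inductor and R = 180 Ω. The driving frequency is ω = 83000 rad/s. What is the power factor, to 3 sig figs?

0.857

X_L = ωL = 299 Ω
Parallel: admittances add. Y = 1/R + 1/(jωL)
Y = (0.00556 − j0.00335) S
|Y| = 0.00649 S → |Z| = 1/|Y| = 154 Ω, ∠Z = −∠Y = 31.1°
cos φ = cos(31.1°) = 0.857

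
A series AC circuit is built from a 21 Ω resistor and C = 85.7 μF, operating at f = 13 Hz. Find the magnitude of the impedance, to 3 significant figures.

ω = 2πf = 81.68 rad/s
X_C = 1/(ωC) = 143 Ω
Z = 21.0 − j143 Ω
|Z| = √(21.0² + 143²) = 144 Ω

144 Ω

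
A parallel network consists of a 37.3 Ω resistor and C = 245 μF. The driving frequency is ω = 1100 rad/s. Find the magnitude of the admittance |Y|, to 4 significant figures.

X_C = 1/(ωC) = 3.711 Ω
Parallel: admittances add. Y = 1/R + jωC
Y = (0.02681 + j0.2695) S
|Y| = 0.2708 S → |Z| = 1/|Y| = 3.692 Ω, ∠Z = −∠Y = -84.32°

270.8 mS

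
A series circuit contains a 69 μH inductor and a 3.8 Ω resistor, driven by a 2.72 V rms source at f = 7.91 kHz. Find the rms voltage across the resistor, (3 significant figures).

2.02 V

ω = 2πf = 49700 rad/s
X_L = ωL = 3.43 Ω
Z = 3.80 + j3.43 Ω
|Z| = √(3.80² + 3.43²) = 5.12 Ω
I = V/|Z| = 531 mA
V_R = I·|Z_R| = 0.531 × 3.80 = 2.02 V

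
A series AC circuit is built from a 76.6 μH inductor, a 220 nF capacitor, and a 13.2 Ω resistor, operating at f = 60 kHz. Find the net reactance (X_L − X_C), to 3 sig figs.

16.8 Ω

ω = 2πf = 377000 rad/s
X_L = ωL = 28.9 Ω
X_C = 1/(ωC) = 12.1 Ω
X = 28.9 − 12.1 = 16.8 Ω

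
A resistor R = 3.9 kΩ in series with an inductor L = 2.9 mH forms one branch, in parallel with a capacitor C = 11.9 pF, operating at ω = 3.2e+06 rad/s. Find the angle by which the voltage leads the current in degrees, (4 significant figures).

X_L = ωL = 9280 Ω
X_C = 1/(ωC) = 26260 Ω
Branch 1 (R+jX_L): Z₁ = 3900 + j9280 Ω, |Z₁| = 10070 Ω
Branch 2 (−jX_C): Z₂ = −j26260 Ω
Parallel: Z = Z₁Z₂/(Z₁+Z₂), |Z| = 15170 Ω, ∠Z = 54.27°

54.27°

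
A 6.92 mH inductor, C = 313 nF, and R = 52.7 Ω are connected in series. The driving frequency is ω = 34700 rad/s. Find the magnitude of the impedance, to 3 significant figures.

157 Ω

X_L = ωL = 240 Ω
X_C = 1/(ωC) = 92.1 Ω
Net reactance X = X_L − X_C = 148 Ω
Z = 52.7 + j148 Ω
|Z| = √(52.7² + 148²) = 157 Ω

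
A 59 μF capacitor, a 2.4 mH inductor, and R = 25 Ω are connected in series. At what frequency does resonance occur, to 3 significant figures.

ω₀ = 1/√(LC) = 1/√(0.0024 × 5.9e-05) = 2657 rad/s
f₀ = ω₀/(2π) = 423 Hz

423 Hz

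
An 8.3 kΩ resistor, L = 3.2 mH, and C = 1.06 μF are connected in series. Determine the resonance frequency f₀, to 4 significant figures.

2.733 kHz

ω₀ = 1/√(LC) = 1/√(0.0032 × 1.06e-06) = 17170 rad/s
f₀ = ω₀/(2π) = 2.733 kHz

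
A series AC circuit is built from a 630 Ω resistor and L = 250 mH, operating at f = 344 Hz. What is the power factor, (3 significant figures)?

ω = 2πf = 2161 rad/s
X_L = ωL = 540 Ω
Z = 630 + j540 Ω
|Z| = √(630² + 540²) = 830 Ω
∠Z = arctan(540/630) = 40.6°
cos φ = cos(40.6°) = 0.759

0.759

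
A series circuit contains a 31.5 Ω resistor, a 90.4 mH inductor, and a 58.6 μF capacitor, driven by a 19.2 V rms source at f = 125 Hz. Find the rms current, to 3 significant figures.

ω = 2πf = 785.4 rad/s
X_L = ωL = 71.0 Ω
X_C = 1/(ωC) = 21.7 Ω
Net reactance X = X_L − X_C = 49.3 Ω
Z = 31.5 + j49.3 Ω
|Z| = √(31.5² + 49.3²) = 58.5 Ω
I = V/|Z| = 19.2/58.5 = 328 mA

328 mA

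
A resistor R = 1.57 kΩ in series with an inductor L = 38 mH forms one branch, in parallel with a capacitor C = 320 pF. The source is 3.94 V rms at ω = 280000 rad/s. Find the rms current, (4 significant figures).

54.29 μA

X_L = ωL = 10640 Ω
X_C = 1/(ωC) = 11160 Ω
Branch 1 (R+jX_L): Z₁ = 1570 + j10640 Ω, |Z₁| = 10760 Ω
Branch 2 (−jX_C): Z₂ = −j11160 Ω
Parallel: Z = Z₁Z₂/(Z₁+Z₂), |Z| = 72570 Ω, ∠Z = 9.955°
I = V/|Z| = 3.94/72570 = 54.29 μA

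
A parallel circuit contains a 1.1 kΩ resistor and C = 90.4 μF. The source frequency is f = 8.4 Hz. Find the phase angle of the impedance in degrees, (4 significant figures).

-79.21°

ω = 2πf = 52.78 rad/s
X_C = 1/(ωC) = 209.6 Ω
Parallel: admittances add. Y = 1/R + jωC
Y = (0.0009091 + j0.004771) S
|Y| = 0.004857 S → |Z| = 1/|Y| = 205.9 Ω, ∠Z = −∠Y = -79.21°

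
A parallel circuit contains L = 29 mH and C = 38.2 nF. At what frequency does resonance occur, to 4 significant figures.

4.782 kHz

ω₀ = 1/√(LC) = 1/√(0.029 × 3.82e-08) = 30040 rad/s
f₀ = ω₀/(2π) = 4.782 kHz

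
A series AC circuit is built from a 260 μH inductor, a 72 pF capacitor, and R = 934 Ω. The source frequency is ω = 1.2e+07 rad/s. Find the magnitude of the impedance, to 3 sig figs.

2170 Ω

X_L = ωL = 3120 Ω
X_C = 1/(ωC) = 1160 Ω
Net reactance X = X_L − X_C = 1960 Ω
Z = 934 + j1960 Ω
|Z| = √(934² + 1960²) = 2170 Ω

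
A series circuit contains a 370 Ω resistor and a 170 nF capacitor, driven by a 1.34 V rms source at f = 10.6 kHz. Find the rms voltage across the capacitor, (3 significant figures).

0.311 V

ω = 2πf = 66600 rad/s
X_C = 1/(ωC) = 88.3 Ω
Z = 370 − j88.3 Ω
|Z| = √(370² + 88.3²) = 380 Ω
I = V/|Z| = 3.52 mA
V_C = I·|Z_C| = 0.00352 × 88.3 = 0.311 V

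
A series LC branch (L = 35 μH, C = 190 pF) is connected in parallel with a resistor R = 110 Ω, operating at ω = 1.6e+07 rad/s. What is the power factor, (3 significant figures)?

0.903

X_L = ωL = 560 Ω
X_C = 1/(ωC) = 329 Ω
Branch 1: Z₁ = R = 110 Ω
Branch 2 (series LC): Z₂ = j(X_L − X_C) = j231 Ω
Parallel: Z = Z₁Z₂/(Z₁+Z₂), |Z| = 99.3 Ω, ∠Z = 25.5°
cos φ = cos(25.5°) = 0.903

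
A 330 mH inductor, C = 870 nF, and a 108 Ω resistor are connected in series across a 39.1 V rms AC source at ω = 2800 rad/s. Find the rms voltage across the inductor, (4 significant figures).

X_L = ωL = 924.0 Ω
X_C = 1/(ωC) = 410.5 Ω
Net reactance X = X_L − X_C = 513.5 Ω
Z = 108.0 + j513.5 Ω
|Z| = √(108.0² + 513.5²) = 524.7 Ω
I = V/|Z| = 74.52 mA
V_L = I·|Z_L| = 0.07452 × 924.0 = 68.85 V

68.85 V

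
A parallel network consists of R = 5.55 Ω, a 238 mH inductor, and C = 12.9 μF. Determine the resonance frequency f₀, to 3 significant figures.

90.8 Hz

ω₀ = 1/√(LC) = 1/√(0.238 × 1.29e-05) = 570.7 rad/s
f₀ = ω₀/(2π) = 90.8 Hz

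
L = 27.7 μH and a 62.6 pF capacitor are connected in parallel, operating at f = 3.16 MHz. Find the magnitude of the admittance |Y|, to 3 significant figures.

ω = 2πf = 1.985e+07 rad/s
X_L = ωL = 550 Ω
X_C = 1/(ωC) = 805 Ω
Parallel: admittances add. Y = 1/(jωL) + jωC
Y = (0 − j0.000575) S
|Y| = 0.000575 S → |Z| = 1/|Y| = 1740 Ω, ∠Z = −∠Y = 90.0°

575 μS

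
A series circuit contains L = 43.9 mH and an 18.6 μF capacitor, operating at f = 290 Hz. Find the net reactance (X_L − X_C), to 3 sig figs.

50.5 Ω

ω = 2πf = 1822 rad/s
X_L = ωL = 80.0 Ω
X_C = 1/(ωC) = 29.5 Ω
X = 80.0 − 29.5 = 50.5 Ω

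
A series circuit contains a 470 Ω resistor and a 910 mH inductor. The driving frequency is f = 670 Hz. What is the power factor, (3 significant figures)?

ω = 2πf = 4210 rad/s
X_L = ωL = 3830 Ω
Z = 470 + j3830 Ω
|Z| = √(470² + 3830²) = 3860 Ω
∠Z = arctan(3830/470) = 83.0°
cos φ = cos(83.0°) = 0.122

0.122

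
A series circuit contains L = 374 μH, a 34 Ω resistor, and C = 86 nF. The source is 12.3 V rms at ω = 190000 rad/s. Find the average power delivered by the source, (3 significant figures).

4.10 W

X_L = ωL = 71.1 Ω
X_C = 1/(ωC) = 61.2 Ω
Net reactance X = X_L − X_C = 9.86 Ω
Z = 34.0 + j9.86 Ω
|Z| = √(34.0² + 9.86²) = 35.4 Ω
∠Z = arctan(9.86/34.0) = 16.2°
I = V/|Z| = 347 mA
P = VI cos φ = 12.3 × 0.347 × cos(16.2°) = 4.10 W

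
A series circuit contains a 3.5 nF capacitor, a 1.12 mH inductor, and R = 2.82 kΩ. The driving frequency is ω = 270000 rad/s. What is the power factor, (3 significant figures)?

0.966

X_L = ωL = 302 Ω
X_C = 1/(ωC) = 1060 Ω
Net reactance X = X_L − X_C = -756 Ω
Z = 2820 − j756 Ω
|Z| = √(2820² + 756²) = 2920 Ω
∠Z = arctan(-756/2820) = -15.0°
cos φ = cos(-15.0°) = 0.966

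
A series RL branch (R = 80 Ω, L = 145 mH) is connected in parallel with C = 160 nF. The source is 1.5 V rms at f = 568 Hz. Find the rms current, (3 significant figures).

2.02 mA

ω = 2πf = 3569 rad/s
X_L = ωL = 517 Ω
X_C = 1/(ωC) = 1750 Ω
Branch 1 (R+jX_L): Z₁ = 80.0 + j517 Ω, |Z₁| = 524 Ω
Branch 2 (−jX_C): Z₂ = −j1750 Ω
Parallel: Z = Z₁Z₂/(Z₁+Z₂), |Z| = 742 Ω, ∠Z = 77.5°
I = V/|Z| = 1.5/742 = 2.02 mA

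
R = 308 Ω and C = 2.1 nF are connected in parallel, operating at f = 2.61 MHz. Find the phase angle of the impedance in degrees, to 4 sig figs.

ω = 2πf = 1.64e+07 rad/s
X_C = 1/(ωC) = 29.04 Ω
Parallel: admittances add. Y = 1/R + jωC
Y = (0.003247 + j0.03444) S
|Y| = 0.03459 S → |Z| = 1/|Y| = 28.91 Ω, ∠Z = −∠Y = -84.61°

-84.61°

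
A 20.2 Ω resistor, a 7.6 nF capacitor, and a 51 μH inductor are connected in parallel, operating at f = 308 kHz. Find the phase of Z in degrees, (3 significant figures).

ω = 2πf = 1.935e+06 rad/s
X_L = ωL = 98.7 Ω
X_C = 1/(ωC) = 68.0 Ω
Parallel: admittances add. Y = 1/R + 1/(jωL) + jωC
Y = (0.0495 + j0.00458) S
|Y| = 0.0497 S → |Z| = 1/|Y| = 20.1 Ω, ∠Z = −∠Y = -5.28°

-5.28°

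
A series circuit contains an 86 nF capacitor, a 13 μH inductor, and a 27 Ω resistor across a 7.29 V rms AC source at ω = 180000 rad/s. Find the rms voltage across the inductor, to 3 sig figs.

0.251 V

X_L = ωL = 2.34 Ω
X_C = 1/(ωC) = 64.6 Ω
Net reactance X = X_L − X_C = -62.3 Ω
Z = 27.0 − j62.3 Ω
|Z| = √(27.0² + 62.3²) = 67.9 Ω
I = V/|Z| = 107 mA
V_L = I·|Z_L| = 0.107 × 2.34 = 0.251 V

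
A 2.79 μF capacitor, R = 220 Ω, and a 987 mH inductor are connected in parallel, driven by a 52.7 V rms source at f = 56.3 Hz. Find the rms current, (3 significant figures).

259 mA

ω = 2πf = 353.7 rad/s
X_L = ωL = 349 Ω
X_C = 1/(ωC) = 1010 Ω
Parallel: admittances add. Y = 1/R + 1/(jωL) + jωC
Y = (0.00455 − j0.00188) S
|Y| = 0.00492 S → |Z| = 1/|Y| = 203 Ω, ∠Z = −∠Y = 22.4°
I = V/|Z| = 52.7/203 = 259 mA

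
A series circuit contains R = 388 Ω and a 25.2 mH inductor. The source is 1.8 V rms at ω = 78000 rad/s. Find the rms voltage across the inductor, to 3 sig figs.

1.77 V

X_L = ωL = 1970 Ω
Z = 388 + j1970 Ω
|Z| = √(388² + 1970²) = 2000 Ω
I = V/|Z| = 898 μA
V_L = I·|Z_L| = 0.000898 × 1970 = 1.77 V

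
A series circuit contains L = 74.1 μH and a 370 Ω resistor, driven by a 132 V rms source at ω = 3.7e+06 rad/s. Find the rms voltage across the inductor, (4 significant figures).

78.59 V

X_L = ωL = 274.2 Ω
Z = 370.0 + j274.2 Ω
|Z| = √(370.0² + 274.2²) = 460.5 Ω
I = V/|Z| = 286.6 mA
V_L = I·|Z_L| = 0.2866 × 274.2 = 78.59 V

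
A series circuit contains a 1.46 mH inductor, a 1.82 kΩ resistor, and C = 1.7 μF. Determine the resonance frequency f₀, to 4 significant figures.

3.195 kHz

ω₀ = 1/√(LC) = 1/√(0.00146 × 1.7e-06) = 20070 rad/s
f₀ = ω₀/(2π) = 3.195 kHz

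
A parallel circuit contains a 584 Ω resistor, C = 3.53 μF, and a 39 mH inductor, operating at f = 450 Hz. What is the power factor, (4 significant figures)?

ω = 2πf = 2827 rad/s
X_L = ωL = 110.3 Ω
X_C = 1/(ωC) = 100.2 Ω
Parallel: admittances add. Y = 1/R + 1/(jωL) + jωC
Y = (0.001712 + j0.0009122) S
|Y| = 0.001940 S → |Z| = 1/|Y| = 515.4 Ω, ∠Z = −∠Y = -28.04°
cos φ = cos(-28.04°) = 0.8826

0.8826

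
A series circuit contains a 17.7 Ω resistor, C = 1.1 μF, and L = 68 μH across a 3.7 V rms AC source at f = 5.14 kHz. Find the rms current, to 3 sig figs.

ω = 2πf = 32300 rad/s
X_L = ωL = 2.20 Ω
X_C = 1/(ωC) = 28.1 Ω
Net reactance X = X_L − X_C = -26.0 Ω
Z = 17.7 − j26.0 Ω
|Z| = √(17.7² + 26.0²) = 31.4 Ω
I = V/|Z| = 3.7/31.4 = 118 mA

118 mA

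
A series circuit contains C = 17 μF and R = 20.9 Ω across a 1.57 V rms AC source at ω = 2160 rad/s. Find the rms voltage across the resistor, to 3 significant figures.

X_C = 1/(ωC) = 27.2 Ω
Z = 20.9 − j27.2 Ω
|Z| = √(20.9² + 27.2²) = 34.3 Ω
I = V/|Z| = 45.7 mA
V_R = I·|Z_R| = 0.0457 × 20.9 = 0.956 V

0.956 V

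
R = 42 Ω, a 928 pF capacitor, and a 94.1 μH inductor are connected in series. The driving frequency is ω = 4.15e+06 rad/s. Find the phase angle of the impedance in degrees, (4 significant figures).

X_L = ωL = 390.5 Ω
X_C = 1/(ωC) = 259.7 Ω
Net reactance X = X_L − X_C = 130.9 Ω
Z = 42.00 + j130.9 Ω
|Z| = √(42.00² + 130.9²) = 137.4 Ω
∠Z = arctan(130.9/42.00) = 72.21°

72.21°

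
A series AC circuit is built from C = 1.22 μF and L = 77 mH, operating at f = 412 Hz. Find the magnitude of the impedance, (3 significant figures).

ω = 2πf = 2589 rad/s
X_L = ωL = 199 Ω
X_C = 1/(ωC) = 317 Ω
Net reactance X = X_L − X_C = -117 Ω
Z = − j117 Ω
|Z| = √(0² + 117²) = 117 Ω

117 Ω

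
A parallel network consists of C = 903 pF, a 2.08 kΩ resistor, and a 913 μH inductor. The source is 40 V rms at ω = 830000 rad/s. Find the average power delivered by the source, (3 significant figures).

769 mW

X_L = ωL = 758 Ω
X_C = 1/(ωC) = 1330 Ω
Parallel: admittances add. Y = 1/R + 1/(jωL) + jωC
Y = (0.000481 − j0.000570) S
|Y| = 0.000746 S → |Z| = 1/|Y| = 1340 Ω, ∠Z = −∠Y = 49.9°
I = V/|Z| = 29.8 mA
P = VI cos φ = 40 × 0.0298 × cos(49.9°) = 769 mW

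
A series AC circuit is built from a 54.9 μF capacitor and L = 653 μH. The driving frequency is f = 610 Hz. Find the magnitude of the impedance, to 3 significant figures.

2.25 Ω

ω = 2πf = 3833 rad/s
X_L = ωL = 2.50 Ω
X_C = 1/(ωC) = 4.75 Ω
Net reactance X = X_L − X_C = -2.25 Ω
Z = − j2.25 Ω
|Z| = √(0² + 2.25²) = 2.25 Ω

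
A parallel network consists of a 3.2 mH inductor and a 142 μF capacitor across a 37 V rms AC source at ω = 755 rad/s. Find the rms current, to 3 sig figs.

X_L = ωL = 2.42 Ω
X_C = 1/(ωC) = 9.33 Ω
Parallel: admittances add. Y = 1/(jωL) + jωC
Y = (0 − j0.307) S
|Y| = 0.307 S → |Z| = 1/|Y| = 3.26 Ω, ∠Z = −∠Y = 90.0°
I = V/|Z| = 37/3.26 = 11.3 A

11.3 A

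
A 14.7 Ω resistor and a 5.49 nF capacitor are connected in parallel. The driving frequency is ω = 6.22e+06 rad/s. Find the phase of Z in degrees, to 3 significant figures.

X_C = 1/(ωC) = 29.3 Ω
Parallel: admittances add. Y = 1/R + jωC
Y = (0.0680 + j0.0341) S
|Y| = 0.0761 S → |Z| = 1/|Y| = 13.1 Ω, ∠Z = −∠Y = -26.7°

-26.7°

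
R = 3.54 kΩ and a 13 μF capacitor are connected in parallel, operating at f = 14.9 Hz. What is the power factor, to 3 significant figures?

0.226

ω = 2πf = 93.62 rad/s
X_C = 1/(ωC) = 822 Ω
Parallel: admittances add. Y = 1/R + jωC
Y = (0.000282 + j0.00122) S
|Y| = 0.00125 S → |Z| = 1/|Y| = 800 Ω, ∠Z = −∠Y = -76.9°
cos φ = cos(-76.9°) = 0.226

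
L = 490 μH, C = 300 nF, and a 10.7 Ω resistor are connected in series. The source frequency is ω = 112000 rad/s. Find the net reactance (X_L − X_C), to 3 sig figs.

X_L = ωL = 54.9 Ω
X_C = 1/(ωC) = 29.8 Ω
X = 54.9 − 29.8 = 25.1 Ω

25.1 Ω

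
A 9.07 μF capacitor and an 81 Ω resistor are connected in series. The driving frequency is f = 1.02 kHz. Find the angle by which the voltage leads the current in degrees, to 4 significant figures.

-11.99°

ω = 2πf = 6409 rad/s
X_C = 1/(ωC) = 17.20 Ω
Z = 81.00 − j17.20 Ω
|Z| = √(81.00² + 17.20²) = 82.81 Ω
∠Z = arctan(-17.20/81.00) = -11.99°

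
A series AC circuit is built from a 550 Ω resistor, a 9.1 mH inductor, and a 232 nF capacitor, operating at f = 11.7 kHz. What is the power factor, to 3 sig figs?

ω = 2πf = 73510 rad/s
X_L = ωL = 669 Ω
X_C = 1/(ωC) = 58.6 Ω
Net reactance X = X_L − X_C = 610 Ω
Z = 550 + j610 Ω
|Z| = √(550² + 610²) = 822 Ω
∠Z = arctan(610/550) = 48.0°
cos φ = cos(48.0°) = 0.669

0.669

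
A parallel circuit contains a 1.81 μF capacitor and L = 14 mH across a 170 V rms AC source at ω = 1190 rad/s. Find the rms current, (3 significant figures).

9.84 A

X_L = ωL = 16.7 Ω
X_C = 1/(ωC) = 464 Ω
Parallel: admittances add. Y = 1/(jωL) + jωC
Y = (0 − j0.0579) S
|Y| = 0.0579 S → |Z| = 1/|Y| = 17.3 Ω, ∠Z = −∠Y = 90.0°
I = V/|Z| = 170/17.3 = 9.84 A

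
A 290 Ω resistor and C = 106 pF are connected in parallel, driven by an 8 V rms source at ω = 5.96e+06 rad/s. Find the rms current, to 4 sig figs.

X_C = 1/(ωC) = 1583 Ω
Parallel: admittances add. Y = 1/R + jωC
Y = (0.003448 + j0.0006318) S
|Y| = 0.003506 S → |Z| = 1/|Y| = 285.3 Ω, ∠Z = −∠Y = -10.38°
I = V/|Z| = 8/285.3 = 28.05 mA

28.05 mA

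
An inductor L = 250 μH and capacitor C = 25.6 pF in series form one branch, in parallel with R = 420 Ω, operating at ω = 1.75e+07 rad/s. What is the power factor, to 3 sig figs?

0.981

X_L = ωL = 4380 Ω
X_C = 1/(ωC) = 2230 Ω
Branch 1: Z₁ = R = 420 Ω
Branch 2 (series LC): Z₂ = j(X_L − X_C) = j2140 Ω
Parallel: Z = Z₁Z₂/(Z₁+Z₂), |Z| = 412 Ω, ∠Z = 11.1°
cos φ = cos(11.1°) = 0.981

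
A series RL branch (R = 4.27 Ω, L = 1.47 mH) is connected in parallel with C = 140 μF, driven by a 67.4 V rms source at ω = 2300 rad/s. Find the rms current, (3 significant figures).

X_L = ωL = 3.38 Ω
X_C = 1/(ωC) = 3.11 Ω
Branch 1 (R+jX_L): Z₁ = 4.27 + j3.38 Ω, |Z₁| = 5.45 Ω
Branch 2 (−jX_C): Z₂ = −j3.11 Ω
Parallel: Z = Z₁Z₂/(Z₁+Z₂), |Z| = 3.95 Ω, ∠Z = -55.3°
I = V/|Z| = 67.4/3.95 = 17.1 A

17.1 A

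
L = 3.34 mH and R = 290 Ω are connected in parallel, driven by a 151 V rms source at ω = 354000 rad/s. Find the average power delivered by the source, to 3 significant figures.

78.6 W

X_L = ωL = 1180 Ω
Parallel: admittances add. Y = 1/R + 1/(jωL)
Y = (0.00345 − j0.000846) S
|Y| = 0.00355 S → |Z| = 1/|Y| = 282 Ω, ∠Z = −∠Y = 13.8°
I = V/|Z| = 536 mA
P = VI cos φ = 151 × 0.536 × cos(13.8°) = 78.6 W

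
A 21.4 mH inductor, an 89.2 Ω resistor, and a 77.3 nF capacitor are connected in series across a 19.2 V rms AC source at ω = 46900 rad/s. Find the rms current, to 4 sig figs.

X_L = ωL = 1004 Ω
X_C = 1/(ωC) = 275.8 Ω
Net reactance X = X_L − X_C = 727.8 Ω
Z = 89.20 + j727.8 Ω
|Z| = √(89.20² + 727.8²) = 733.3 Ω
I = V/|Z| = 19.2/733.3 = 26.18 mA

26.18 mA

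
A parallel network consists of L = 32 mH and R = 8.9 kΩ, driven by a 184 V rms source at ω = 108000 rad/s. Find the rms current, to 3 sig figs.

57.1 mA

X_L = ωL = 3460 Ω
Parallel: admittances add. Y = 1/R + 1/(jωL)
Y = (0.000112 − j0.000289) S
|Y| = 0.000310 S → |Z| = 1/|Y| = 3220 Ω, ∠Z = −∠Y = 68.8°
I = V/|Z| = 184/3220 = 57.1 mA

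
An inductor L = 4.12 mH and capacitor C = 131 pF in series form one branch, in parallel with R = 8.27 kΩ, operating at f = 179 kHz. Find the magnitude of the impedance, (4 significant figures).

ω = 2πf = 1.125e+06 rad/s
X_L = ωL = 4634 Ω
X_C = 1/(ωC) = 6787 Ω
Branch 1: Z₁ = R = 8270 Ω
Branch 2 (series LC): Z₂ = j(X_L − X_C) = −j2154 Ω
Parallel: Z = Z₁Z₂/(Z₁+Z₂), |Z| = 2084 Ω, ∠Z = -75.40°

2084 Ω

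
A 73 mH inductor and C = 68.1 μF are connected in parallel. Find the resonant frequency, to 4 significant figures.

71.38 Hz

ω₀ = 1/√(LC) = 1/√(0.073 × 6.81e-05) = 448.5 rad/s
f₀ = ω₀/(2π) = 71.38 Hz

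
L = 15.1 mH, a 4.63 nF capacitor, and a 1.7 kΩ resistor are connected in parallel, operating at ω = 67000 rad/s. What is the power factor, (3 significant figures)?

0.655

X_L = ωL = 1010 Ω
X_C = 1/(ωC) = 3220 Ω
Parallel: admittances add. Y = 1/R + 1/(jωL) + jωC
Y = (0.000588 − j0.000678) S
|Y| = 0.000898 S → |Z| = 1/|Y| = 1110 Ω, ∠Z = −∠Y = 49.1°
cos φ = cos(49.1°) = 0.655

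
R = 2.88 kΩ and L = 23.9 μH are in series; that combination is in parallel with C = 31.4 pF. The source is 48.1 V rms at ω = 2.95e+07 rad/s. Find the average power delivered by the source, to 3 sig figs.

758 mW

X_L = ωL = 705 Ω
X_C = 1/(ωC) = 1080 Ω
Branch 1 (R+jX_L): Z₁ = 2880 + j705 Ω, |Z₁| = 2970 Ω
Branch 2 (−jX_C): Z₂ = −j1080 Ω
Parallel: Z = Z₁Z₂/(Z₁+Z₂), |Z| = 1100 Ω, ∠Z = -68.8°
I = V/|Z| = 43.6 mA
P = VI cos φ = 48.1 × 0.0436 × cos(-68.8°) = 758 mW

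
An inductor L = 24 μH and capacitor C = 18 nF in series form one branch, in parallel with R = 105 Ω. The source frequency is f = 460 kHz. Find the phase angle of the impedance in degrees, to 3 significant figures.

ω = 2πf = 2.89e+06 rad/s
X_L = ωL = 69.4 Ω
X_C = 1/(ωC) = 19.2 Ω
Branch 1: Z₁ = R = 105 Ω
Branch 2 (series LC): Z₂ = j(X_L − X_C) = j50.1 Ω
Parallel: Z = Z₁Z₂/(Z₁+Z₂), |Z| = 45.2 Ω, ∠Z = 64.5°

64.5°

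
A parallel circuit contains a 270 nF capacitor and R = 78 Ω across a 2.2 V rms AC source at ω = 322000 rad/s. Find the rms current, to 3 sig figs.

X_C = 1/(ωC) = 11.5 Ω
Parallel: admittances add. Y = 1/R + jωC
Y = (0.0128 + j0.0869) S
|Y| = 0.0879 S → |Z| = 1/|Y| = 11.4 Ω, ∠Z = −∠Y = -81.6°
I = V/|Z| = 2.2/11.4 = 193 mA

193 mA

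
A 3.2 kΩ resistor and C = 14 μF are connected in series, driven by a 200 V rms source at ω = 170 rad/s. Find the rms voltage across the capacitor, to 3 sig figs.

X_C = 1/(ωC) = 420 Ω
Z = 3200 − j420 Ω
|Z| = √(3200² + 420²) = 3230 Ω
I = V/|Z| = 62.0 mA
V_C = I·|Z_C| = 0.0620 × 420 = 26.0 V

26.0 V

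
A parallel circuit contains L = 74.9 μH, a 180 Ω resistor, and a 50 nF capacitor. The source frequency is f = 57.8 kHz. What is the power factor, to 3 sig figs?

ω = 2πf = 363200 rad/s
X_L = ωL = 27.2 Ω
X_C = 1/(ωC) = 55.1 Ω
Parallel: admittances add. Y = 1/R + 1/(jωL) + jωC
Y = (0.00556 − j0.0186) S
|Y| = 0.0194 S → |Z| = 1/|Y| = 51.5 Ω, ∠Z = −∠Y = 73.4°
cos φ = cos(73.4°) = 0.286

0.286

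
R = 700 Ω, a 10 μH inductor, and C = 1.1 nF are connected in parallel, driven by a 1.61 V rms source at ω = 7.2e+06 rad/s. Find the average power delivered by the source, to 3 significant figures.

X_L = ωL = 72.0 Ω
X_C = 1/(ωC) = 126 Ω
Parallel: admittances add. Y = 1/R + 1/(jωL) + jωC
Y = (0.00143 − j0.00597) S
|Y| = 0.00614 S → |Z| = 1/|Y| = 163 Ω, ∠Z = −∠Y = 76.5°
I = V/|Z| = 9.88 mA
P = VI cos φ = 1.61 × 0.00988 × cos(76.5°) = 3.70 mW

3.70 mW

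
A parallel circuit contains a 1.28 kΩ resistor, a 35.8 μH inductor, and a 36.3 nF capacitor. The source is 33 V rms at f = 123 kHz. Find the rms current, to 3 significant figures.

ω = 2πf = 772800 rad/s
X_L = ωL = 27.7 Ω
X_C = 1/(ωC) = 35.6 Ω
Parallel: admittances add. Y = 1/R + 1/(jωL) + jωC
Y = (0.000781 − j0.00809) S
|Y| = 0.00813 S → |Z| = 1/|Y| = 123 Ω, ∠Z = −∠Y = 84.5°
I = V/|Z| = 33/123 = 268 mA

268 mA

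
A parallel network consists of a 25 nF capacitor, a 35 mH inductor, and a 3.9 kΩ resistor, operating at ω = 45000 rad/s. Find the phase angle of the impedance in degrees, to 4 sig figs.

-62.38°

X_L = ωL = 1575 Ω
X_C = 1/(ωC) = 888.9 Ω
Parallel: admittances add. Y = 1/R + 1/(jωL) + jωC
Y = (0.0002564 + j0.0004901) S
|Y| = 0.0005531 S → |Z| = 1/|Y| = 1808 Ω, ∠Z = −∠Y = -62.38°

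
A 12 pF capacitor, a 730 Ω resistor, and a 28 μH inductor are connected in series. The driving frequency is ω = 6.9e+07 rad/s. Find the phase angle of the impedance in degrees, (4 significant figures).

X_L = ωL = 1932 Ω
X_C = 1/(ωC) = 1208 Ω
Net reactance X = X_L − X_C = 724.3 Ω
Z = 730.0 + j724.3 Ω
|Z| = √(730.0² + 724.3²) = 1028 Ω
∠Z = arctan(724.3/730.0) = 44.77°

44.77°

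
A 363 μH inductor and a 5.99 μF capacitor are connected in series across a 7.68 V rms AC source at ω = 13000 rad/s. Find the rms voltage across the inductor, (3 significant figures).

X_L = ωL = 4.72 Ω
X_C = 1/(ωC) = 12.8 Ω
Net reactance X = X_L − X_C = -8.12 Ω
Z = − j8.12 Ω
|Z| = √(0² + 8.12²) = 8.12 Ω
I = V/|Z| = 945 mA
V_L = I·|Z_L| = 0.945 × 4.72 = 4.46 V

4.46 V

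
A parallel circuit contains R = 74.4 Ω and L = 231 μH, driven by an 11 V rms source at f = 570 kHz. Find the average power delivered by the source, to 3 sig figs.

ω = 2πf = 3.581e+06 rad/s
X_L = ωL = 827 Ω
Parallel: admittances add. Y = 1/R + 1/(jωL)
Y = (0.0134 − j0.00121) S
|Y| = 0.0135 S → |Z| = 1/|Y| = 74.1 Ω, ∠Z = −∠Y = 5.14°
I = V/|Z| = 148 mA
P = VI cos φ = 11 × 0.148 × cos(5.14°) = 1.63 W

1.63 W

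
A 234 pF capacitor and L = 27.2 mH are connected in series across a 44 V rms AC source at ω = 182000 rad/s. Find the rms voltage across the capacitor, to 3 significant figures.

55.8 V

X_L = ωL = 4950 Ω
X_C = 1/(ωC) = 23500 Ω
Net reactance X = X_L − X_C = -18500 Ω
Z = − j18500 Ω
|Z| = √(0² + 18500²) = 18500 Ω
I = V/|Z| = 2.37 mA
V_C = I·|Z_C| = 0.00237 × 23500 = 55.8 V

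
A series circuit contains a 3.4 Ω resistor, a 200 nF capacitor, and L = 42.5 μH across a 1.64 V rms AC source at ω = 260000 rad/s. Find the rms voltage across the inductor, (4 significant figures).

2.046 V

X_L = ωL = 11.05 Ω
X_C = 1/(ωC) = 19.23 Ω
Net reactance X = X_L − X_C = -8.181 Ω
Z = 3.400 − j8.181 Ω
|Z| = √(3.400² + 8.181²) = 8.859 Ω
I = V/|Z| = 185.1 mA
V_L = I·|Z_L| = 0.1851 × 11.05 = 2.046 V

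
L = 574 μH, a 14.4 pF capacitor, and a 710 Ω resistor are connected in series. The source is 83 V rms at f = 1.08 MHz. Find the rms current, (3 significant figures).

ω = 2πf = 6.786e+06 rad/s
X_L = ωL = 3900 Ω
X_C = 1/(ωC) = 10200 Ω
Net reactance X = X_L − X_C = -6340 Ω
Z = 710 − j6340 Ω
|Z| = √(710² + 6340²) = 6380 Ω
I = V/|Z| = 83/6380 = 13.0 mA

13.0 mA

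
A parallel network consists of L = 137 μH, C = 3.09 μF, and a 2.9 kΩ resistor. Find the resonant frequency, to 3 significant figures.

ω₀ = 1/√(LC) = 1/√(0.000137 × 3.09e-06) = 48600 rad/s
f₀ = ω₀/(2π) = 7.74 kHz

7.74 kHz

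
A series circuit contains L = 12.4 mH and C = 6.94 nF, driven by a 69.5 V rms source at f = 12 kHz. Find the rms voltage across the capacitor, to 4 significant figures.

ω = 2πf = 75400 rad/s
X_L = ωL = 934.9 Ω
X_C = 1/(ωC) = 1911 Ω
Net reactance X = X_L − X_C = -976.1 Ω
Z = − j976.1 Ω
|Z| = √(0² + 976.1²) = 976.1 Ω
I = V/|Z| = 71.20 mA
V_C = I·|Z_C| = 0.07120 × 1911 = 136.1 V

136.1 V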